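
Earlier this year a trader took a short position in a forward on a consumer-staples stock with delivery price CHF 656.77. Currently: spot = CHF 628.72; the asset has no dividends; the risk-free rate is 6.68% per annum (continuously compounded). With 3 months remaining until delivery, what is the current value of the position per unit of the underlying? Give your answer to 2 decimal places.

Current fair forward for the remaining 3 months: F = S·e^(r·T), r = 0.0668
F = 628.72 · e^(0.0668 × 3/12) = 628.72 × 1.016840 = 639.3076
Value of long forward = (F − K)·e^(−rT) = (639.3076 − 656.77) · e^(−0.0668·3/12)
= -17.4624 × 0.983439 = -17.17
Short position value = −(long value) = CHF 17.17

CHF 17.17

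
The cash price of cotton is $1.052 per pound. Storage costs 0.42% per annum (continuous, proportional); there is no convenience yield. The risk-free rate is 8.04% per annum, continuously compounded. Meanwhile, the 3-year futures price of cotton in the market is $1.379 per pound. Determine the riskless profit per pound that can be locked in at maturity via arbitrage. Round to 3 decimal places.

Fair futures: F* = S·e^(carry·T), with carry = (r + u) = 0.0804 + 0.0042 = 0.0846
F* = 1.052 · e^(0.0846 × 3) = 1.052 · e^0.253800 = 1.052 × 1.288914 = $1.3559
Market $1.379 > fair $1.3559: forward overpriced → cash-and-carry (buy spot, short the forward).
At maturity, profit = |F_mkt − F*| = |1.379 − 1.3559| = $0.023 per pound

$0.023 per pound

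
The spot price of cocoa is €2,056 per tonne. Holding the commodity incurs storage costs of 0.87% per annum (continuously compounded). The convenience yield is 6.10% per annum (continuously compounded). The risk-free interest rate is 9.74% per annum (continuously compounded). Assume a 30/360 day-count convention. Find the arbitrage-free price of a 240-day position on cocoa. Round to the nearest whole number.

Net carry = r + u − y = 0.0974 + 0.0087 − 0.0610 = 0.0451
F = S·e^((r+u−y)T) = 2056 · e^(0.0451 × 240/360) = 2056 · e^0.030067
= 2056 × 1.030524 = €2,119 per tonne

€2,119 per tonne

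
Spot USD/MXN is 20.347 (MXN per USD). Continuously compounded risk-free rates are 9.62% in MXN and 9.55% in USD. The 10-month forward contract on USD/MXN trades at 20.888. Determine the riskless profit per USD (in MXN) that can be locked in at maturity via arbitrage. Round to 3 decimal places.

Fair forward: F* = S·e^(carry·T), with carry = (r_MXN − r_USD) = 0.0962 − 0.0955 = 0.0007
F* = 20.347 · e^(0.0007 × 10/12) = 20.347 · e^0.000583 = 20.347 × 1.000583 = 20.3589
Market 20.888 > fair 20.3589: forward overpriced → cash-and-carry (buy spot, short the forward).
At maturity, profit = |F_mkt − F*| = |20.888 − 20.3589| = 0.529 per USD (in MXN)

0.529 per USD (in MXN)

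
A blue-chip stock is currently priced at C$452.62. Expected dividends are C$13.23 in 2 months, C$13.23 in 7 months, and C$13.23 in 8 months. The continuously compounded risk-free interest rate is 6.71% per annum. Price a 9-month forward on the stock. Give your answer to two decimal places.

PV(dividends) I = 13.23·e^(−0.0671·2/12) + 13.23·e^(−0.0671·7/12) + 13.23·e^(−0.0671·8/12)
I = 13.0829 + 12.7222 + 12.6512 = 38.4563
F = (S − I)·e^(rT) = (452.62 − 38.4563) · e^(0.0671·9/12)
= 414.1637 · e^0.050325 = 414.1637 × 1.051613 = C$435.54

C$435.54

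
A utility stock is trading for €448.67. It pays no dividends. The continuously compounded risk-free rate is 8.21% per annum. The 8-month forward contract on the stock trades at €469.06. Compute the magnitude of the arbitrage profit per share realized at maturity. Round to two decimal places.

€4.85 per share

Fair forward: F* = S·e^(carry·T), with carry = r = 0.0821
F* = 448.67 · e^(0.0821 × 8/12) = 448.67 · e^0.054733 = 448.67 × 1.056259 = €473.9117
Market €469.06 < fair €473.9117: forward underpriced → reverse cash-and-carry (short spot, go long the forward).
At maturity, profit = |F_mkt − F*| = |469.06 − 473.9117| = €4.85 per share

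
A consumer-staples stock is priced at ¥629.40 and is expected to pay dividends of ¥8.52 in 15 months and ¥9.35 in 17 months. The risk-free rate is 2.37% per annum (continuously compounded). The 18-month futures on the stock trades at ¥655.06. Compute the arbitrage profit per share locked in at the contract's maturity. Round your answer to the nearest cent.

PV(dividends) I = 8.52·e^(−0.0237·15/12) + 9.35·e^(−0.0237·17/12) = 17.3126
Fair futures F* = (S − I)·e^(rT) = (629.40 − 17.3126)·e^0.035550 = 612.0874 × 1.036189 = 634.2382
Market ¥655.06 > fair 634.2382: forward overpriced → cash-and-carry (borrow at r, buy the stock and collect the dividends, short the forward).
Profit at T = |F_mkt − F*| = |655.06 − 634.2382| = ¥20.82 per share

¥20.82 per share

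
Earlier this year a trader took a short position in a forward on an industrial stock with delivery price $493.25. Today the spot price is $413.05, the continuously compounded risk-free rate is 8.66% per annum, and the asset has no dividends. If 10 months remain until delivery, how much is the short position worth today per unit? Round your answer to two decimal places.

$45.86

Current fair forward for the remaining 10 months: F = S·e^(r·T), r = 0.0866
F = 413.05 · e^(0.0866 × 10/12) = 413.05 × 1.074834 = 443.9602
Value of long forward = (F − K)·e^(−rT) = (443.9602 − 493.25) · e^(−0.0866·10/12)
= -49.2898 × 0.930376 = -45.86
Short position value = −(long value) = $45.86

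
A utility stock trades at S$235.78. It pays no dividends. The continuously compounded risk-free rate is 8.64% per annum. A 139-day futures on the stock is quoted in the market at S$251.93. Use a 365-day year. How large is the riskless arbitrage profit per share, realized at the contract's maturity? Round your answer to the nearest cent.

Fair futures: F* = S·e^(carry·T), with carry = r = 0.0864
F* = 235.78 · e^(0.0864 × 139/365) = 235.78 · e^0.032903 = 235.78 × 1.033450 = S$243.6668
Market S$251.93 > fair S$243.6668: forward overpriced → cash-and-carry (buy spot, short the forward).
At maturity, profit = |F_mkt − F*| = |251.93 − 243.6668| = S$8.26 per share

S$8.26 per share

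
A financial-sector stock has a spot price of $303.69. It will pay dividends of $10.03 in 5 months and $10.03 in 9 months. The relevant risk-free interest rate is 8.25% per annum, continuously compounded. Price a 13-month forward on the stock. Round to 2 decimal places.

$311.18

PV(dividends) I = 10.03·e^(−0.0825·5/12) + 10.03·e^(−0.0825·9/12)
I = 9.6911 + 9.4282 = 19.1193
F = (S − I)·e^(rT) = (303.69 − 19.1193) · e^(0.0825·13/12)
= 284.5707 · e^0.089375 = 284.5707 × 1.093491 = $311.18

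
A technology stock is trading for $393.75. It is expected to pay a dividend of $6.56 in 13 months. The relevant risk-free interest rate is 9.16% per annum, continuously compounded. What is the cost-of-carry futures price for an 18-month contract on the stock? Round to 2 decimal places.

PV(dividends) I = 6.56·e^(−0.0916·13/12)
I = 5.9403
F = (S − I)·e^(rT) = (393.75 − 5.9403) · e^(0.0916·18/12)
= 387.8097 · e^0.137400 = 387.8097 × 1.147287 = $444.93

$444.93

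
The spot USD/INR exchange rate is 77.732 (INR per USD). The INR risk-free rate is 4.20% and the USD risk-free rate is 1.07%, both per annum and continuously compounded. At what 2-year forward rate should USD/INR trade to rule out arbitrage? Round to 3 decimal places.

82.754

F = S·e^((r_INR − r_USD)T) = 77.732 · e^((0.0420 − 0.0107) × 2)
= 77.732 · e^0.062600 = 77.732 × 1.064601
F = 82.754 INR per USD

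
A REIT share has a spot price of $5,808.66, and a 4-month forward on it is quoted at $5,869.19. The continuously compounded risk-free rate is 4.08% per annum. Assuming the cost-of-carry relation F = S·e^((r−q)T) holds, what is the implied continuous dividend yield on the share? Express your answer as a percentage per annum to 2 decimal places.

From F = S·e^((r−q)T): (r − q) = ln(F/S)/T
ln(5869.19/5808.66) = ln(1.010421) = 0.010367
(r − q) = 0.010367 / (4/12) = 0.031101
q = r − ln(F/S)/T = 0.0408 − 0.031101 = 0.009699
q = 0.97%

0.97%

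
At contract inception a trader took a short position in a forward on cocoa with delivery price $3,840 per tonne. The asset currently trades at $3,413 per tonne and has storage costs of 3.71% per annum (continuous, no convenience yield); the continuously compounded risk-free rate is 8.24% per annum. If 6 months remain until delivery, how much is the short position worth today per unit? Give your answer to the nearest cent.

Current fair forward for the remaining 6 months: F = S·e^((r + u)·T), (r + u) = 0.0824 + 0.0371 = 0.1195
F = 3413 · e^(0.1195 × 6/12) = 3413 × 1.06157112 = 3623.1422
Value of long forward = (F − K)·e^(−rT) = (3623.1422 − 3840) · e^(−0.0824·6/12)
= -216.8578 × 0.95963718 = -208.10
Short position value = −(long value) = $208.10

$208.10 per tonne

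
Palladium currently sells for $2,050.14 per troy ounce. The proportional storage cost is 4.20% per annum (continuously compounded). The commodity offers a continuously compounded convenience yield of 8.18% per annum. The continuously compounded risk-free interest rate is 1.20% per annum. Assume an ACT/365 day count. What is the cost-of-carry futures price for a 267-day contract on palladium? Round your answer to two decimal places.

Net carry = r + u − y = 0.0120 + 0.0420 − 0.0818 = -0.0278
F = S·e^((r+u−y)T) = 2050.14 · e^(-0.0278 × 267/365) = 2050.14 · e^-0.02033589
= 2050.14 × 0.97986949 = $2,008.87 per troy ounce

$2,008.87 per troy ounce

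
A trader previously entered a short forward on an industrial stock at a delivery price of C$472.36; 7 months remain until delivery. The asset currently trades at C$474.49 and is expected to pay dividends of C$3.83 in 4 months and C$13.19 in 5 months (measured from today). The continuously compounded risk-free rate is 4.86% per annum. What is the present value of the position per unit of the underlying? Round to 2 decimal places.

PV(remaining dividends) I = 3.83·e^(−0.0486·4/12) + 13.19·e^(−0.0486·5/12) = 16.6940
Current forward F = (S − I)·e^(rT) = (474.49 − 16.6940)·e^(0.0486·7/12) = 457.7960 × 1.028756 = 470.9604
Value (long) = (F − K)·e^(−rT) = (470.9604 − 472.36) × 0.972048 = -1.3605
Short position value = −(long value) = C$1.36

C$1.36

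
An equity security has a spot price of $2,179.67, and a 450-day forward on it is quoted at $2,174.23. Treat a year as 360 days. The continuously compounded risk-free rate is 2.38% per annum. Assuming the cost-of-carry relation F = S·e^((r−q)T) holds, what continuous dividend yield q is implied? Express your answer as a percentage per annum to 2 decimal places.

From F = S·e^((r−q)T): (r − q) = ln(F/S)/T
ln(2174.23/2179.67) = ln(0.997504) = -0.002499
(r − q) = -0.002499 / (450/360) = -0.001999
q = r − ln(F/S)/T = 0.0238 + 0.001999 = 0.025799
q = 2.58%

2.58%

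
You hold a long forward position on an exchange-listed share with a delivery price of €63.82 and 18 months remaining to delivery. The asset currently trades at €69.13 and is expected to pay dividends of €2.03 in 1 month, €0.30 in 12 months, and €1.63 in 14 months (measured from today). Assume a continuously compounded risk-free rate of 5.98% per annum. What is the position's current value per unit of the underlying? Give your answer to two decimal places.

€6.96

PV(remaining dividends) I = 2.03·e^(−0.0598·1/12) + 0.30·e^(−0.0598·12/12) + 1.63·e^(−0.0598·14/12) = 3.8227
Current forward F = (S − I)·e^(rT) = (69.13 − 3.8227)·e^(0.0598·18/12) = 65.3073 × 1.093846 = 71.4361
Value (long) = (F − K)·e^(−rT) = (71.4361 − 63.82) × 0.914205 = 6.9627
Value = €6.96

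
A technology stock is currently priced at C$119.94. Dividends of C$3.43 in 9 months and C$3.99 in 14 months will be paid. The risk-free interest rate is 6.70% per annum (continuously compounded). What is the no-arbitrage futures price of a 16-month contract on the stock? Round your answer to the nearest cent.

PV(dividends) I = 3.43·e^(−0.0670·9/12) + 3.99·e^(−0.0670·14/12)
I = 3.2619 + 3.6900 = 6.9519
F = (S − I)·e^(rT) = (119.94 − 6.9519) · e^(0.0670·16/12)
= 112.9881 · e^0.089333 = 112.9881 × 1.093445 = C$123.55

C$123.55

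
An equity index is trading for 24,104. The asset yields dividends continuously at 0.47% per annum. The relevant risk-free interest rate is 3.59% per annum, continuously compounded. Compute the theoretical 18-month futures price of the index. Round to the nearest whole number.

F = S·e^((r − q)T) = 24104 · e^((0.0359 − 0.0047) × 18/12)
= 24104 · e^0.046800 = 24104 × 1.047912
F = 25,259

25,259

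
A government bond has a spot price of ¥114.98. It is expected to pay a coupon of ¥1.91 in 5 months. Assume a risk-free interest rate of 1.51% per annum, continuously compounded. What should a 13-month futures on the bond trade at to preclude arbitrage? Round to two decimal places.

PV(coupons) I = 1.91·e^(−0.0151·5/12)
I = 1.8980
F = (S − I)·e^(rT) = (114.98 − 1.8980) · e^(0.0151·13/12)
= 113.0820 · e^0.016358 = 113.0820 × 1.016493 = ¥114.95

¥114.95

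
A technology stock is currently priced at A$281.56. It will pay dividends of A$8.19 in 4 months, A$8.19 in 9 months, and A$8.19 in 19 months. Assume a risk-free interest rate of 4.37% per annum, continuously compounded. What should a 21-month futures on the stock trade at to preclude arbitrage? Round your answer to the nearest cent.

A$278.42

PV(dividends) I = 8.19·e^(−0.0437·4/12) + 8.19·e^(−0.0437·9/12) + 8.19·e^(−0.0437·19/12)
I = 8.0716 + 7.9259 + 7.6425 = 23.6400
F = (S − I)·e^(rT) = (281.56 − 23.6400) · e^(0.0437·21/12)
= 257.9200 · e^0.076475 = 257.9200 × 1.079475 = A$278.42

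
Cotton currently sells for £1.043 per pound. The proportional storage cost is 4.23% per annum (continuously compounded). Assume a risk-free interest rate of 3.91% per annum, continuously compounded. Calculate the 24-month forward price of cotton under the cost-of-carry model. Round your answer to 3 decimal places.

£1.227 per pound

Net carry = r + u − y = 0.0391 + 0.0423 − 0.0000 = 0.0814
F = S·e^((r+u−y)T) = 1.043 · e^(0.0814 × 24/12) = 1.043 · e^0.162800
= 1.043 × 1.176801 = £1.227 per pound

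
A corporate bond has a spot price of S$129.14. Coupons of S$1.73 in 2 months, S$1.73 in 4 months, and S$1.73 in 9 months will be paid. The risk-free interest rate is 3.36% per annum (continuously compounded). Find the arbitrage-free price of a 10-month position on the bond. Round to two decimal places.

S$127.54

PV(coupons) I = 1.73·e^(−0.0336·2/12) + 1.73·e^(−0.0336·4/12) + 1.73·e^(−0.0336·9/12)
I = 1.7203 + 1.7107 + 1.6869 = 5.1179
F = (S − I)·e^(rT) = (129.14 − 5.1179) · e^(0.0336·10/12)
= 124.0221 · e^0.028000 = 124.0221 × 1.028396 = S$127.54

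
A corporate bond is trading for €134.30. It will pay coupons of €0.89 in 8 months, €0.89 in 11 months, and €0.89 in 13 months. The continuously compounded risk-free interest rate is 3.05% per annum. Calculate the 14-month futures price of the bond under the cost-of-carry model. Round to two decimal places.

€136.47

PV(coupons) I = 0.89·e^(−0.0305·8/12) + 0.89·e^(−0.0305·11/12) + 0.89·e^(−0.0305·13/12)
I = 0.8721 + 0.8655 + 0.8611 = 2.5987
F = (S − I)·e^(rT) = (134.30 − 2.5987) · e^(0.0305·14/12)
= 131.7013 · e^0.035583 = 131.7013 × 1.036224 = €136.47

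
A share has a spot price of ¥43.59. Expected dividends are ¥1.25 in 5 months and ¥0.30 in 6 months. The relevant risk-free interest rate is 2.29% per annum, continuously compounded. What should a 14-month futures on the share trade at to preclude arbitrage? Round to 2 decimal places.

PV(dividends) I = 1.25·e^(−0.0229·5/12) + 0.30·e^(−0.0229·6/12)
I = 1.2381 + 0.2966 = 1.5347
F = (S − I)·e^(rT) = (43.59 − 1.5347) · e^(0.0229·14/12)
= 42.0553 · e^0.026717 = 42.0553 × 1.027077 = ¥43.19

¥43.19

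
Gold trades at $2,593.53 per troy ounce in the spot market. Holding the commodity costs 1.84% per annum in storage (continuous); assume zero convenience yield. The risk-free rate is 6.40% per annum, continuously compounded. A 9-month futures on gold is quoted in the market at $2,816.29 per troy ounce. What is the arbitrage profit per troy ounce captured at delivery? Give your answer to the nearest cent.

Fair futures: F* = S·e^(carry·T), with carry = (r + u) = 0.0640 + 0.0184 = 0.0824
F* = 2593.53 · e^(0.0824 × 9/12) = 2593.53 · e^0.06180000 = 2593.53 × 1.06374957 = $2758.8664
Market $2816.29 > fair $2758.8664: forward overpriced → cash-and-carry (buy spot, short the forward).
At maturity, profit = |F_mkt − F*| = |2816.29 − 2758.8664| = $57.42 per troy ounce

$57.42 per troy ounce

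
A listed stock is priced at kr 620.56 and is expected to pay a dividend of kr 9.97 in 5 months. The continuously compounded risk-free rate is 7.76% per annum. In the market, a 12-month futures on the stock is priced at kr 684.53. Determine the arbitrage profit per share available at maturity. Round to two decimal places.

kr 24.33 per share

PV(dividends) I = 9.97·e^(−0.0776·5/12) = 9.6528
Fair futures F* = (S − I)·e^(rT) = (620.56 − 9.6528)·e^0.077600 = 610.9072 × 1.080690 = 660.2013
Market kr 684.53 > fair 660.2013: forward overpriced → cash-and-carry (borrow at r, buy the stock and collect the dividends, short the forward).
Profit at T = |F_mkt − F*| = |684.53 − 660.2013| = kr 24.33 per share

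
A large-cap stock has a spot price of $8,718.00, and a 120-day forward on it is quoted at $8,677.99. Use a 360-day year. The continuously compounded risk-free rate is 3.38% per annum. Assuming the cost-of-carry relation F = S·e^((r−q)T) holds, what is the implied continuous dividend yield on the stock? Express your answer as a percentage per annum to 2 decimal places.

4.76%

From F = S·e^((r−q)T): (r − q) = ln(F/S)/T
ln(8677.99/8718.00) = ln(0.995411) = -0.004600
(r − q) = -0.004600 / (120/360) = -0.013800
q = r − ln(F/S)/T = 0.0338 + 0.013800 = 0.047600
q = 4.76%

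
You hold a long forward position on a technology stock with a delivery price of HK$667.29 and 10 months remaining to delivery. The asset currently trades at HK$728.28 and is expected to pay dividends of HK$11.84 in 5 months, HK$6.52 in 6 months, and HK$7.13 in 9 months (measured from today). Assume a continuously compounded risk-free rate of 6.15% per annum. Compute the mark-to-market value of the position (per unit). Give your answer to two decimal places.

HK$69.66

PV(remaining dividends) I = 11.84·e^(−0.0615·5/12) + 6.52·e^(−0.0615·6/12) + 7.13·e^(−0.0615·9/12) = 24.6716
Current forward F = (S − I)·e^(rT) = (728.28 − 24.6716)·e^(0.0615·10/12) = 703.6084 × 1.052586 = 740.6084
Value (long) = (F − K)·e^(−rT) = (740.6084 − 667.29) × 0.950041 = 69.6555
Value = HK$69.66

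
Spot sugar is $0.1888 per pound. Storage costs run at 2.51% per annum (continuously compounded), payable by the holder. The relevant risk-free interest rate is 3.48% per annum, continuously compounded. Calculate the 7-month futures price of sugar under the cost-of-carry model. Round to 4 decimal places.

Net carry = r + u − y = 0.0348 + 0.0251 − 0.0000 = 0.0599
F = S·e^((r+u−y)T) = 0.1888 · e^(0.0599 × 7/12) = 0.1888 · e^0.034942
= 0.1888 × 1.035560 = $0.1955 per pound

$0.1955 per pound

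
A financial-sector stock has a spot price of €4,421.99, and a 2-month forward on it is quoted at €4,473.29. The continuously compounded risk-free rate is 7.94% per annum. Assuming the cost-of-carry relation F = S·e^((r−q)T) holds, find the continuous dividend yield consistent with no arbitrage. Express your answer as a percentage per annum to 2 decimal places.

From F = S·e^((r−q)T): (r − q) = ln(F/S)/T
ln(4473.29/4421.99) = ln(1.011601) = 0.011534
(r − q) = 0.011534 / (2/12) = 0.069204
q = r − ln(F/S)/T = 0.0794 − 0.069204 = 0.010196
q = 1.02%

1.02%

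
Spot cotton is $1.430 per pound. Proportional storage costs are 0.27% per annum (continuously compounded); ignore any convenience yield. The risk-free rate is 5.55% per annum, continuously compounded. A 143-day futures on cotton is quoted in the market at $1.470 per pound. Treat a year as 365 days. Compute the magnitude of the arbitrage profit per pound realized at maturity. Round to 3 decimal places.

$0.007 per pound

Fair futures: F* = S·e^(carry·T), with carry = (r + u) = 0.0555 + 0.0027 = 0.0582
F* = 1.430 · e^(0.0582 × 143/365) = 1.430 · e^0.022802 = 1.430 × 1.023064 = $1.4630
Market $1.470 > fair $1.4630: forward overpriced → cash-and-carry (buy spot, short the forward).
At maturity, profit = |F_mkt − F*| = |1.470 − 1.4630| = $0.007 per pound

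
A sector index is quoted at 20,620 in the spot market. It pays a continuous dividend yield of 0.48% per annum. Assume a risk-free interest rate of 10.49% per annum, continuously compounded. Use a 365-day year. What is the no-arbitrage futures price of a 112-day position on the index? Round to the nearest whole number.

21,263

F = S·e^((r − q)T) = 20620 · e^((0.1049 − 0.0048) × 112/365)
= 20620 · e^0.030716 = 20620 × 1.031193
F = 21,263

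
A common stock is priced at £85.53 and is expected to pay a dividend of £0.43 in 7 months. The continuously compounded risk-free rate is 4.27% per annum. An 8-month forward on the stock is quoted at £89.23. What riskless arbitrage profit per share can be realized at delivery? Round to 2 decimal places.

PV(dividends) I = 0.43·e^(−0.0427·7/12) = 0.4194
Fair forward F* = (S − I)·e^(rT) = (85.53 − 0.4194)·e^0.028467 = 85.1106 × 1.028876 = 87.5683
Market £89.23 > fair 87.5683: forward overpriced → cash-and-carry (borrow at r, buy the stock and collect the dividends, short the forward).
Profit at T = |F_mkt − F*| = |89.23 − 87.5683| = £1.66 per share

£1.66 per share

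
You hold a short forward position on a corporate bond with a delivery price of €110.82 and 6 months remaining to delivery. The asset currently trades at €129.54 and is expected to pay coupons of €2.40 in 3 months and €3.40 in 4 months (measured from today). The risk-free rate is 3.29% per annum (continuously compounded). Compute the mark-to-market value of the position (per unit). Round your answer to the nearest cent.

PV(remaining coupons) I = 2.40·e^(−0.0329·3/12) + 3.40·e^(−0.0329·4/12) = 5.7433
Current forward F = (S − I)·e^(rT) = (129.54 − 5.7433)·e^(0.0329·6/12) = 123.7967 × 1.016586 = 125.8500
Value (long) = (F − K)·e^(−rT) = (125.8500 − 110.82) × 0.983685 = 14.7848
Short position value = −(long value) = -€14.78

-€14.78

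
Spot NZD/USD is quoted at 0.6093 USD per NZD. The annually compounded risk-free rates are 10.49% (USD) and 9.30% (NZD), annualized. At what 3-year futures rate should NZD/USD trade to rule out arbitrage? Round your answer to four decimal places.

0.6294

By covered interest parity, F = S · (1+r_USD)^T / (1+r_NZD)^T
= 0.6093 × 1.348866 / 1.305751 = 0.6093 × 1.033019
F = 0.6294 USD per NZD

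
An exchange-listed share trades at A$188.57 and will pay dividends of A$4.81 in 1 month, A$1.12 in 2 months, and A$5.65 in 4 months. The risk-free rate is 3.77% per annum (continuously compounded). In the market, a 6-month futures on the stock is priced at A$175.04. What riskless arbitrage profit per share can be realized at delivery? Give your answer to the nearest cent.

PV(dividends) I = 4.81·e^(−0.0377·1/12) + 1.12·e^(−0.0377·2/12) + 5.65·e^(−0.0377·4/12) = 11.4873
Fair futures F* = (S − I)·e^(rT) = (188.57 − 11.4873)·e^0.018850 = 177.0827 × 1.019029 = 180.4524
Market A$175.04 < fair 180.4524: forward underpriced → reverse cash-and-carry (short the stock, invest proceeds at r, pay the dividends, go long the forward).
Profit at T = |F_mkt − F*| = |175.04 − 180.4524| = A$5.41 per share

A$5.41 per share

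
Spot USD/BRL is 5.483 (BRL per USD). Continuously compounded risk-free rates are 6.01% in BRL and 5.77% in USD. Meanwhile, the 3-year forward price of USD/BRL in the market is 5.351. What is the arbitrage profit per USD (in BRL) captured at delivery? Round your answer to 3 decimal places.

0.172 per USD (in BRL)

Fair forward: F* = S·e^(carry·T), with carry = (r_BRL − r_USD) = 0.0601 − 0.0577 = 0.0024
F* = 5.483 · e^(0.0024 × 3) = 5.483 · e^0.007200 = 5.483 × 1.007226 = 5.5226
Market 5.351 < fair 5.5226: forward underpriced → reverse cash-and-carry (short spot, go long the forward).
At maturity, profit = |F_mkt − F*| = |5.351 − 5.5226| = 0.172 per USD (in BRL)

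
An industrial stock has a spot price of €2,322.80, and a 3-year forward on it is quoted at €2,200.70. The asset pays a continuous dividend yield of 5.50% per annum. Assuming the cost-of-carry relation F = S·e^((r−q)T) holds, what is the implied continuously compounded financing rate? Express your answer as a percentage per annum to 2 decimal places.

3.70%

From F = S·e^((r−q)T): (r − q) = ln(F/S)/T
ln(2200.70/2322.80) = ln(0.947434) = -0.053998
(r − q) = -0.053998 / (3) = -0.017999
r = ln(F/S)/T + q = -0.017999 + 0.0550 = 0.037001
r = 3.70%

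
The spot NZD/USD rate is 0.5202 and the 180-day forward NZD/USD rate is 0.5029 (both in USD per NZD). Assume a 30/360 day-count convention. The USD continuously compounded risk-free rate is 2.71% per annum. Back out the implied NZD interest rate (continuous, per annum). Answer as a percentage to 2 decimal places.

9.47%

F = S·e^((r_USD − r_NZD)T) ⇒ r_NZD = r_USD − ln(F/S)/T
ln(0.5029/0.5202) = -0.033822; /(180/360) = -0.067644
r_NZD = 0.0271 + 0.067644 = 0.094744
r_NZD = 9.47%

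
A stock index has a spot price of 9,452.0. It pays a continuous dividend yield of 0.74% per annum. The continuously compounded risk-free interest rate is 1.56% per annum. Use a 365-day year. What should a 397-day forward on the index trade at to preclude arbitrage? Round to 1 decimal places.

F = S·e^((r − q)T) = 9452.0 · e^((0.0156 − 0.0074) × 397/365)
= 9452.0 · e^0.008919 = 9452.0 × 1.008959
F = 9,536.7

9,536.7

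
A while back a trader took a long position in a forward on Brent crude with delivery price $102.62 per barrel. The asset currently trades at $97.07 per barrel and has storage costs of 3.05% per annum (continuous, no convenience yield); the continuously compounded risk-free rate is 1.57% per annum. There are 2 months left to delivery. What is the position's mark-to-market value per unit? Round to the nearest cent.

-$4.79 per barrel

Current fair forward for the remaining 2 months: F = S·e^((r + u)·T), (r + u) = 0.0157 + 0.0305 = 0.0462
F = 97.07 · e^(0.0462 × 2/12) = 97.07 × 1.007730 = 97.8204
Value of long forward = (F − K)·e^(−rT) = (97.8204 − 102.62) · e^(−0.0157·2/12)
= -4.7996 × 0.997387 = -4.79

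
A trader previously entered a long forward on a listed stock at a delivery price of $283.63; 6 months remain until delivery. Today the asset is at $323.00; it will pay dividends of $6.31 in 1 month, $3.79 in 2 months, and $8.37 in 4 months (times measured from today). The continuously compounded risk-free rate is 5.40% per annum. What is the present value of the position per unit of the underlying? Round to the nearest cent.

PV(remaining dividends) I = 6.31·e^(−0.0540·1/12) + 3.79·e^(−0.0540·2/12) + 8.37·e^(−0.0540·4/12) = 18.2584
Current forward F = (S − I)·e^(rT) = (323.00 − 18.2584)·e^(0.0540·6/12) = 304.7416 × 1.027368 = 313.0818
Value (long) = (F − K)·e^(−rT) = (313.0818 − 283.63) × 0.973361 = 28.6672
Value = $28.67

$28.67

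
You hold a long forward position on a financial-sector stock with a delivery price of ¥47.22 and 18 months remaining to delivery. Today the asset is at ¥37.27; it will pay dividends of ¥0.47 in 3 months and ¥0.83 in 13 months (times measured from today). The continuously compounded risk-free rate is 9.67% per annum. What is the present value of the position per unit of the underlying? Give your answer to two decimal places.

PV(remaining dividends) I = 0.47·e^(−0.0967·3/12) + 0.83·e^(−0.0967·13/12) = 1.2062
Current forward F = (S − I)·e^(rT) = (37.27 − 1.2062)·e^(0.0967·18/12) = 36.0638 × 1.156097 = 41.6933
Value (long) = (F − K)·e^(−rT) = (41.6933 − 47.22) × 0.864979 = -4.7805
Value = -¥4.78

-¥4.78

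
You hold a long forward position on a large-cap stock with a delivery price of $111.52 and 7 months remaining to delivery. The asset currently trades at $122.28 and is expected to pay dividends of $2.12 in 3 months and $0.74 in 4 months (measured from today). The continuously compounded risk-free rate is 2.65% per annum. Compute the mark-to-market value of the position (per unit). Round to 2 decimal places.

PV(remaining dividends) I = 2.12·e^(−0.0265·3/12) + 0.74·e^(−0.0265·4/12) = 2.8395
Current forward F = (S − I)·e^(rT) = (122.28 − 2.8395)·e^(0.0265·7/12) = 119.4405 × 1.015578 = 121.3011
Value (long) = (F − K)·e^(−rT) = (121.3011 − 111.52) × 0.984661 = 9.6311
Value = $9.63

$9.63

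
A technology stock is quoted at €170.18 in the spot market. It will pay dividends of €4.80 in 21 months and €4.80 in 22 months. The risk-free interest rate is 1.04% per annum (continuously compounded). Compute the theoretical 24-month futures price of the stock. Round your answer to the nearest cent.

€164.14

PV(dividends) I = 4.80·e^(−0.0104·21/12) + 4.80·e^(−0.0104·22/12)
I = 4.7134 + 4.7093 = 9.4227
F = (S − I)·e^(rT) = (170.18 − 9.4227) · e^(0.0104·24/12)
= 160.7573 · e^0.020800 = 160.7573 × 1.021018 = €164.14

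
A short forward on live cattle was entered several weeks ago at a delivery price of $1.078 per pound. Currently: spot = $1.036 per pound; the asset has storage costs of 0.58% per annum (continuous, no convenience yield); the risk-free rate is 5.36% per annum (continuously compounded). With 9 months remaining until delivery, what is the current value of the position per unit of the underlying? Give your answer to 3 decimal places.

Current fair forward for the remaining 9 months: F = S·e^((r + u)·T), (r + u) = 0.0536 + 0.0058 = 0.0594
F = 1.036 · e^(0.0594 × 9/12) = 1.036 × 1.045557 = 1.0832
Value of long forward = (F − K)·e^(−rT) = (1.0832 − 1.078) · e^(−0.0536·9/12)
= 0.0052 × 0.960597 = 0.005
Short position value = −(long value) = -$0.005

-$0.005 per pound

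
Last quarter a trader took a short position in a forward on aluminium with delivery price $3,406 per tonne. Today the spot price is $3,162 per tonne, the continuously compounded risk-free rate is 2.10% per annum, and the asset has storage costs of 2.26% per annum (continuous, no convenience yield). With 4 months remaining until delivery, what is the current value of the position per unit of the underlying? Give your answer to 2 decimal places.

$196.33 per tonne

Current fair forward for the remaining 4 months: F = S·e^((r + u)·T), (r + u) = 0.0210 + 0.0226 = 0.0436
F = 3162 · e^(0.0436 × 4/12) = 3162 × 1.01463946 = 3208.2900
Value of long forward = (F − K)·e^(−rT) = (3208.2900 − 3406) · e^(−0.0210·4/12)
= -197.7100 × 0.99302444 = -196.33
Short position value = −(long value) = $196.33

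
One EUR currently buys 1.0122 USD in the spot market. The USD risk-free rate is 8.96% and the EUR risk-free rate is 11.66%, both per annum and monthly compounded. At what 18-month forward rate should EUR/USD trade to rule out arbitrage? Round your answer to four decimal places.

By covered interest parity, F = S · (1+r_USD/12)^(12T) / (1+r_EUR/12)^(12T)
= 1.0122 × 1.143279 / 1.190122 = 1.0122 × 0.960640
F = 0.9724 USD per EUR

0.9724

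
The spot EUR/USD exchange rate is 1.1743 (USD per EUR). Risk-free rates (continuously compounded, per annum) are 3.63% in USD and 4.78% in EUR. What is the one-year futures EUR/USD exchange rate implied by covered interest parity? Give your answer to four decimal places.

1.1609

F = S·e^((r_USD − r_EUR)T) = 1.1743 · e^((0.0363 − 0.0478) × 12/12)
= 1.1743 · e^-0.011500 = 1.1743 × 0.988566
F = 1.1609 USD per EUR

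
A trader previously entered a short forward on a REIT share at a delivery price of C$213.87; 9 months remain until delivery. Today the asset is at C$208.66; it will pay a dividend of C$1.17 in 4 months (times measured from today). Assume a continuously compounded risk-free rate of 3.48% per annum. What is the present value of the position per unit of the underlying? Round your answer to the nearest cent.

C$0.86

PV(remaining dividends) I = 1.17·e^(−0.0348·4/12) = 1.1565
Current forward F = (S − I)·e^(rT) = (208.66 − 1.1565)·e^(0.0348·9/12) = 207.5035 × 1.026444 = 212.9907
Value (long) = (F − K)·e^(−rT) = (212.9907 − 213.87) × 0.974238 = -0.8566
Short position value = −(long value) = C$0.86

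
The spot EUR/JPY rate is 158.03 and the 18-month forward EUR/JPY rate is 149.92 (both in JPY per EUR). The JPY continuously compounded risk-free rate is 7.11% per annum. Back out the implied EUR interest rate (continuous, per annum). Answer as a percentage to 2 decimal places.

10.62%

F = S·e^((r_JPY − r_EUR)T) ⇒ r_EUR = r_JPY − ln(F/S)/T
ln(149.92/158.03) = -0.052683; /(18/12) = -0.035122
r_EUR = 0.0711 + 0.035122 = 0.106222
r_EUR = 10.62%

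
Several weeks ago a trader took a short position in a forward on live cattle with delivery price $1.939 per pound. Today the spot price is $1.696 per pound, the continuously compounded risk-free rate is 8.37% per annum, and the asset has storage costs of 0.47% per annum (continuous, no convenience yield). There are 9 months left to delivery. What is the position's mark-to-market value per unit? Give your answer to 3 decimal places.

$0.119 per pound

Current fair forward for the remaining 9 months: F = S·e^((r + u)·T), (r + u) = 0.0837 + 0.0047 = 0.0884
F = 1.696 · e^(0.0884 × 9/12) = 1.696 × 1.068547 = 1.8123
Value of long forward = (F − K)·e^(−rT) = (1.8123 − 1.939) · e^(−0.0837·9/12)
= -0.1267 × 0.939155 = -0.119
Short position value = −(long value) = $0.119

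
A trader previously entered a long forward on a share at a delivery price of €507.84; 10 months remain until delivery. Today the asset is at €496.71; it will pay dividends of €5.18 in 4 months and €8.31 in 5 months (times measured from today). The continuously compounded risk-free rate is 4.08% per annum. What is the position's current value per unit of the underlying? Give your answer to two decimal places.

PV(remaining dividends) I = 5.18·e^(−0.0408·4/12) + 8.31·e^(−0.0408·5/12) = 13.2800
Current forward F = (S − I)·e^(rT) = (496.71 − 13.2800)·e^(0.0408·10/12) = 483.4300 × 1.034585 = 500.1494
Value (long) = (F − K)·e^(−rT) = (500.1494 − 507.84) × 0.966572 = -7.4335
Value = -€7.43

-€7.43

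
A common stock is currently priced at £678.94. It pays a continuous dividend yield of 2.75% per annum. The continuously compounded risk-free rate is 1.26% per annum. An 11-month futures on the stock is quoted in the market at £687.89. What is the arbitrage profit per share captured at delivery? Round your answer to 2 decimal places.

£18.16 per share

Fair futures: F* = S·e^(carry·T), with carry = (r − q) = 0.0126 − 0.0275 = -0.0149
F* = 678.94 · e^(-0.0149 × 11/12) = 678.94 · e^-0.013658 = 678.94 × 0.986435 = £669.7302
Market £687.89 > fair £669.7302: forward overpriced → cash-and-carry (buy spot, short the forward).
At maturity, profit = |F_mkt − F*| = |687.89 − 669.7302| = £18.16 per share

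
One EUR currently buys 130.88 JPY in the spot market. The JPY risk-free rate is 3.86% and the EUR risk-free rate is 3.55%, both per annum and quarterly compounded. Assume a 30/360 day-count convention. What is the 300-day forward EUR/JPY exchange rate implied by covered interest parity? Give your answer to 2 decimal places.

By covered interest parity, F = S · (1+r_JPY/4)^(4T) / (1+r_EUR/4)^(4T)
= 130.88 × 1.032530 / 1.029891 = 130.88 × 1.002562
F = 131.22 JPY per EUR

131.22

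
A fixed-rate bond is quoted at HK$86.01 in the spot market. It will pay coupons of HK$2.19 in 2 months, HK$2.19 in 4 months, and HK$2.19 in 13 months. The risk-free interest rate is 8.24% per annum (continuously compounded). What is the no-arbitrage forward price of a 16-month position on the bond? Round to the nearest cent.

PV(coupons) I = 2.19·e^(−0.0824·2/12) + 2.19·e^(−0.0824·4/12) + 2.19·e^(−0.0824·13/12)
I = 2.1601 + 2.1307 + 2.0030 = 6.2938
F = (S − I)·e^(rT) = (86.01 − 6.2938) · e^(0.0824·16/12)
= 79.7162 · e^0.109867 = 79.7162 × 1.116130 = HK$88.97

HK$88.97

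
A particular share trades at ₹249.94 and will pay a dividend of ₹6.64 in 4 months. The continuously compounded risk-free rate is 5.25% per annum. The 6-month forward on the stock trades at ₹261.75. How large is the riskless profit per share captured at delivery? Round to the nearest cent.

PV(dividends) I = 6.64·e^(−0.0525·4/12) = 6.5248
Fair forward F* = (S − I)·e^(rT) = (249.94 − 6.5248)·e^0.026250 = 243.4152 × 1.026598 = 249.8896
Market ₹261.75 > fair 249.8896: forward overpriced → cash-and-carry (borrow at r, buy the stock and collect the dividends, short the forward).
Profit at T = |F_mkt − F*| = |261.75 − 249.8896| = ₹11.86 per share

₹11.86 per share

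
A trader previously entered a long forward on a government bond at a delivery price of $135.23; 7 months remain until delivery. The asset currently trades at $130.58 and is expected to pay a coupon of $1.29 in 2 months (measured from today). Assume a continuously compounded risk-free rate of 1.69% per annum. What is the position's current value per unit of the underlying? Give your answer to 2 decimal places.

-$4.61

PV(remaining coupons) I = 1.29·e^(−0.0169·2/12) = 1.2864
Current forward F = (S − I)·e^(rT) = (130.58 − 1.2864)·e^(0.0169·7/12) = 129.2936 × 1.009907 = 130.5745
Value (long) = (F − K)·e^(−rT) = (130.5745 − 135.23) × 0.990190 = -4.6098
Value = -$4.61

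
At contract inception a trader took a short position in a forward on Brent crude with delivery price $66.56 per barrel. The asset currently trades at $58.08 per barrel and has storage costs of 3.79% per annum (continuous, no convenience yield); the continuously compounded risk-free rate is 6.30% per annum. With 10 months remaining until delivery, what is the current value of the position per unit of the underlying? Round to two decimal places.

$3.21 per barrel

Current fair forward for the remaining 10 months: F = S·e^((r + u)·T), (r + u) = 0.0630 + 0.0379 = 0.1009
F = 58.08 · e^(0.1009 × 10/12) = 58.08 × 1.087720 = 63.1748
Value of long forward = (F − K)·e^(−rT) = (63.1748 − 66.56) · e^(−0.0630·10/12)
= -3.3852 × 0.948854 = -3.21
Short position value = −(long value) = $3.21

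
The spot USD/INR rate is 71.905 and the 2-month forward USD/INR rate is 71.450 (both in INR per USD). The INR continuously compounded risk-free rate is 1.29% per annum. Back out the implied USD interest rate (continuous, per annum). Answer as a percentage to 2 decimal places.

5.10%

F = S·e^((r_INR − r_USD)T) ⇒ r_USD = r_INR − ln(F/S)/T
ln(71.450/71.905) = -0.006348; /(2/12) = -0.038088
r_USD = 0.0129 + 0.038088 = 0.050988
r_USD = 5.10%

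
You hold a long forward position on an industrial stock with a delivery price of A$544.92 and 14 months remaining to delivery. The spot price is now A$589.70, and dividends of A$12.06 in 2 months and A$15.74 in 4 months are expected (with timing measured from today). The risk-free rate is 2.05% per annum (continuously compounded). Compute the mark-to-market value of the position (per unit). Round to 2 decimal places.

PV(remaining dividends) I = 12.06·e^(−0.0205·2/12) + 15.74·e^(−0.0205·4/12) = 27.6517
Current forward F = (S − I)·e^(rT) = (589.70 − 27.6517)·e^(0.0205·14/12) = 562.0483 × 1.024205 = 575.6527
Value (long) = (F − K)·e^(−rT) = (575.6527 − 544.92) × 0.976367 = 30.0064
Value = A$30.01

A$30.01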